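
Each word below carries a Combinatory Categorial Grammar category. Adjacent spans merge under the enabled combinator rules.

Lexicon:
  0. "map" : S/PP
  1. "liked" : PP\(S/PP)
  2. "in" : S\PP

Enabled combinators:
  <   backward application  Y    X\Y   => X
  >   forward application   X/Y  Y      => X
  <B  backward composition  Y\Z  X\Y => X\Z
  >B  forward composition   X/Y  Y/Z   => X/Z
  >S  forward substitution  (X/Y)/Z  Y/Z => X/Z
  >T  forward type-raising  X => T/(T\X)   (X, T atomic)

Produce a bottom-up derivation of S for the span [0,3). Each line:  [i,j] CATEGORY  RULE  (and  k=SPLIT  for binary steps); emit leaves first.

[0,1] S/PP  lex  "map"
[1,2] PP\(S/PP)  lex  "liked"
[0,2] PP  <  k=1
[2,3] S\PP  lex  "in"
[0,3] S  <  k=2

[0,3] S   <
  [0,2] PP   <
    [0,1] "map" : S/PP
    [1,2] "liked" : PP\(S/PP)
  [2,3] "in" : S\PP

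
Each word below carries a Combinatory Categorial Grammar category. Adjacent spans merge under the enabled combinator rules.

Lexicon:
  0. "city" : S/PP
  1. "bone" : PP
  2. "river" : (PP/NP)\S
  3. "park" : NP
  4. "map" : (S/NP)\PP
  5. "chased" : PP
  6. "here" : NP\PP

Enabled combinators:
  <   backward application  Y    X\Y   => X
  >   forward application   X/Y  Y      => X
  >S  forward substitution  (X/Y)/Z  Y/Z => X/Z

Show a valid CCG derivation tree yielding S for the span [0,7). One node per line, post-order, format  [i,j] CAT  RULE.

[0,1] S/PP  lex  "city"
[1,2] PP  lex  "bone"
[0,2] S  >  k=1
[2,3] (PP/NP)\S  lex  "river"
[0,3] PP/NP  <  k=2
[3,4] NP  lex  "park"
[0,4] PP  >  k=3
[4,5] (S/NP)\PP  lex  "map"
[0,5] S/NP  <  k=4
[5,6] PP  lex  "chased"
[6,7] NP\PP  lex  "here"
[5,7] NP  <  k=6
[0,7] S  >  k=5

[0,7] S   >
  [0,5] S/NP   <
    [0,4] PP   >
      [0,3] PP/NP   <
        [0,2] S   >
          [0,1] "city" : S/PP
          [1,2] "bone" : PP
        [2,3] "river" : (PP/NP)\S
      [3,4] "park" : NP
    [4,5] "map" : (S/NP)\PP
  [5,7] NP   <
    [5,6] "chased" : PP
    [6,7] "here" : NP\PP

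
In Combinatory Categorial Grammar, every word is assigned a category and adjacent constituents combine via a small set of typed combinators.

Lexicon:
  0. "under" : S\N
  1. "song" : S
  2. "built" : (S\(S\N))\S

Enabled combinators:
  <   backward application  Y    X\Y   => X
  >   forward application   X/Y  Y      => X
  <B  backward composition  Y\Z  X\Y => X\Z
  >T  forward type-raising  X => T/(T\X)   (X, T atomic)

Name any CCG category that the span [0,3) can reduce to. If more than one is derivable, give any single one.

S

[0,3] S   <
  [0,1] "under" : S\N
  [1,3] S\(S\N)   <
    [1,2] "song" : S
    [2,3] "built" : (S\(S\N))\S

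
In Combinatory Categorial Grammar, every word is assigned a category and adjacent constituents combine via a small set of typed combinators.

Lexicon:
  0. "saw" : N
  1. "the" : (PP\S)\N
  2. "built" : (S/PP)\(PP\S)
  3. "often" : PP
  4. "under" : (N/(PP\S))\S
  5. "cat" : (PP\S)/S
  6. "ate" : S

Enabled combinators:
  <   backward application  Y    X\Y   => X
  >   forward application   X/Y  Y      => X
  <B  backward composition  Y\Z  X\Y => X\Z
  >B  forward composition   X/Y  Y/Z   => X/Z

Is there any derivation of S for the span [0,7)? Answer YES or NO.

N (PP\S)\N (S/PP)\(PP\S) PP (N/(PP\S))\S (PP\S)/S S
CKY chart[0,7] = {N}; S ∉ chart

NO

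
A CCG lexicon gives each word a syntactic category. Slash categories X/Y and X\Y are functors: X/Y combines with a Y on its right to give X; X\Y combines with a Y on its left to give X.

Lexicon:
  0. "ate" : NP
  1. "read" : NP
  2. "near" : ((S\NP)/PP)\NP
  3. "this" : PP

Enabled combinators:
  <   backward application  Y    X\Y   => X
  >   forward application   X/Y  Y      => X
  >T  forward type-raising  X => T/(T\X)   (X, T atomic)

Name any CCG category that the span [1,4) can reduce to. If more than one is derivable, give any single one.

S\NP

[0,4] S   >
  [0,1] S/(S\NP)   >T
    [0,1] "ate" : NP
  [1,4] S\NP   >
    [1,3] (S\NP)/PP   <
      [1,2] "read" : NP
      [2,3] "near" : ((S\NP)/PP)\NP
    [3,4] "this" : PP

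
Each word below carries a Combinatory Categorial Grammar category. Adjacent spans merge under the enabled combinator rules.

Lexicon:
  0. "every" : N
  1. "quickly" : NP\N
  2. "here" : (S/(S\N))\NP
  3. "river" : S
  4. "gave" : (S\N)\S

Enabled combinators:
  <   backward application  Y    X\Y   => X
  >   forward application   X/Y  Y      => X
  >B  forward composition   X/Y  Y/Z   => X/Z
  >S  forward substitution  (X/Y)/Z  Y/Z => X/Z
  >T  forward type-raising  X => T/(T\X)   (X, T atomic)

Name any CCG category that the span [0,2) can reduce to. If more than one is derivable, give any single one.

[0,5] S   >
  [0,3] S/(S\N)   <
    [0,2] NP   >
      [0,1] NP/(NP\N)   >T
        [0,1] "every" : N
      [1,2] "quickly" : NP\N
    [2,3] "here" : (S/(S\N))\NP
  [3,5] S\N   <
    [3,4] "river" : S
    [4,5] "gave" : (S\N)\S

NP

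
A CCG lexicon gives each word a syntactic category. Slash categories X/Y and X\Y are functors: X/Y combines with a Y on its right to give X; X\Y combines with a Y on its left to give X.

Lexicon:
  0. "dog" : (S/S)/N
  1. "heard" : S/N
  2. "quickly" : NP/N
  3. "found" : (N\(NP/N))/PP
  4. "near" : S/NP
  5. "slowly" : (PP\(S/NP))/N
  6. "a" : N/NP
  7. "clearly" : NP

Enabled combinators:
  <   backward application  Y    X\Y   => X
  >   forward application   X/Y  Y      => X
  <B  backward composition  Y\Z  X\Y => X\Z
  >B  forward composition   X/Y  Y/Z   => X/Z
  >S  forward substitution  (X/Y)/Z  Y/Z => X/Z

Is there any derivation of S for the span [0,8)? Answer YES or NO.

[0,8] S   >
  [0,2] S/N   >S
    [0,1] "dog" : (S/S)/N
    [1,2] "heard" : S/N
  [2,8] N   <
    [2,3] "quickly" : NP/N
    [3,8] N\(NP/N)   >
      [3,4] "found" : (N\(NP/N))/PP
      [4,8] PP   <
        [4,5] "near" : S/NP
        [5,8] PP\(S/NP)   >
          [5,6] "slowly" : (PP\(S/NP))/N
          [6,8] N   >
            [6,7] "a" : N/NP
            [7,8] "clearly" : NP

YES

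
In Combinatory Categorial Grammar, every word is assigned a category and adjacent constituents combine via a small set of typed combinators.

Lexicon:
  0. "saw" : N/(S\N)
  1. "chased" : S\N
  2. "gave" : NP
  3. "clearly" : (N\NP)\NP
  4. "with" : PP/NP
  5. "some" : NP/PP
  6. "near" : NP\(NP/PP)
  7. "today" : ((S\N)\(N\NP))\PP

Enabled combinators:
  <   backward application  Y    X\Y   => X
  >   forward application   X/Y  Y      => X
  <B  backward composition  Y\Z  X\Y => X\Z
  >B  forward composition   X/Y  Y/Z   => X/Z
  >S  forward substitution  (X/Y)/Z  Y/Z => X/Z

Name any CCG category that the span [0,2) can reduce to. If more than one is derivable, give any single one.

[0,8] S   <
  [0,2] N   >
    [0,1] "saw" : N/(S\N)
    [1,2] "chased" : S\N
  [2,8] S\N   <
    [2,4] N\NP   <
      [2,3] "gave" : NP
      [3,4] "clearly" : (N\NP)\NP
    [4,8] (S\N)\(N\NP)   <
      [4,7] PP   >
        [4,5] "with" : PP/NP
        [5,7] NP   <
          [5,6] "some" : NP/PP
          [6,7] "near" : NP\(NP/PP)
      [7,8] "today" : ((S\N)\(N\NP))\PP

N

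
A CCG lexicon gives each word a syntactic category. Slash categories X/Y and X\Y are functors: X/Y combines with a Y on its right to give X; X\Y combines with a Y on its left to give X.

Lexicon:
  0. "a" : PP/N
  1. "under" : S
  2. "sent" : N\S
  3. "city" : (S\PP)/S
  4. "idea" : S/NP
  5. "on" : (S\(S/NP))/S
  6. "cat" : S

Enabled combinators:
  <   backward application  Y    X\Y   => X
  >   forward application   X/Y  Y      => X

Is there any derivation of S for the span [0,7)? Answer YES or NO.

[0,7] S   <
  [0,3] PP   >
    [0,1] "a" : PP/N
    [1,3] N   <
      [1,2] "under" : S
      [2,3] "sent" : N\S
  [3,7] S\PP   >
    [3,4] "city" : (S\PP)/S
    [4,7] S   <
      [4,5] "idea" : S/NP
      [5,7] S\(S/NP)   >
        [5,6] "on" : (S\(S/NP))/S
        [6,7] "cat" : S

YES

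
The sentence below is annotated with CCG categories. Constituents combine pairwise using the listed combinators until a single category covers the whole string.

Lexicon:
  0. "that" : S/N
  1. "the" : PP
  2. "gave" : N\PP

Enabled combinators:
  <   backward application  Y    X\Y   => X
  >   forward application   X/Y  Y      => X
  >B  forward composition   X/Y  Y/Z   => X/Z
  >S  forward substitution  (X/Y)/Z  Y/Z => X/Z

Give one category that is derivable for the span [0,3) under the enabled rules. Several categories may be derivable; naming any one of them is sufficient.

[0,3] S   >
  [0,1] "that" : S/N
  [1,3] N   <
    [1,2] "the" : PP
    [2,3] "gave" : N\PP

S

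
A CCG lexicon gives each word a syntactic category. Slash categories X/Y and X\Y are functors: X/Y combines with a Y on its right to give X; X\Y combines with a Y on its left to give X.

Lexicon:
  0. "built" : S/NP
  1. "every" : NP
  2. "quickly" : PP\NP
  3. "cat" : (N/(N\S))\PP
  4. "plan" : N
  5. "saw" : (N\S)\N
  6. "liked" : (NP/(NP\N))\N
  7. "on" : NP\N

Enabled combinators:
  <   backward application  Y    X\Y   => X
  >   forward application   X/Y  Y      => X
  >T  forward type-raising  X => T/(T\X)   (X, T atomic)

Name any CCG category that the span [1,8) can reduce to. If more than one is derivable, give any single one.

NP

[0,8] S   >
  [0,1] "built" : S/NP
  [1,8] NP   >
    [1,7] NP/(NP\N)   <
      [1,6] N   >
        [1,4] N/(N\S)   <
          [1,3] PP   >
            [1,2] PP/(PP\NP)   >T
              [1,2] "every" : NP
            [2,3] "quickly" : PP\NP
          [3,4] "cat" : (N/(N\S))\PP
        [4,6] N\S   <
          [4,5] "plan" : N
          [5,6] "saw" : (N\S)\N
      [6,7] "liked" : (NP/(NP\N))\N
    [7,8] "on" : NP\N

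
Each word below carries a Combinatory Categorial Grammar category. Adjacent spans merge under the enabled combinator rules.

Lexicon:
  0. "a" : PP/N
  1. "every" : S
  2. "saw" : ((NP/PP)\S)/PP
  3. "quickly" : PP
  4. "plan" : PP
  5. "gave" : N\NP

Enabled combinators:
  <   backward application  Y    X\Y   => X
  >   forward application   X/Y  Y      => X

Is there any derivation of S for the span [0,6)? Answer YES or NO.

NO

PP/N S ((NP/PP)\S)/PP PP PP N\NP
CKY chart[0,6] = {PP}; S ∉ chart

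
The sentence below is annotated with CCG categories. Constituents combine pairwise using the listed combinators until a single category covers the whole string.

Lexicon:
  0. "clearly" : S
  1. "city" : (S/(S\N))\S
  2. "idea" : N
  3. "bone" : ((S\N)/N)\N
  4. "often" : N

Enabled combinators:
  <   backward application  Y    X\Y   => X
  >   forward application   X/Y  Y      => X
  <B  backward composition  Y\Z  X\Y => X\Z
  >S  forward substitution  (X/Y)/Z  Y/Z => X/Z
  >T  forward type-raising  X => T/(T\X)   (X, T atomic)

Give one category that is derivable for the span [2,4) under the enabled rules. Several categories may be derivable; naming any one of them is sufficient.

[0,5] S   >
  [0,2] S/(S\N)   <
    [0,1] "clearly" : S
    [1,2] "city" : (S/(S\N))\S
  [2,5] S\N   >
    [2,4] (S\N)/N   <
      [2,3] "idea" : N
      [3,4] "bone" : ((S\N)/N)\N
    [4,5] "often" : N

(S\N)/N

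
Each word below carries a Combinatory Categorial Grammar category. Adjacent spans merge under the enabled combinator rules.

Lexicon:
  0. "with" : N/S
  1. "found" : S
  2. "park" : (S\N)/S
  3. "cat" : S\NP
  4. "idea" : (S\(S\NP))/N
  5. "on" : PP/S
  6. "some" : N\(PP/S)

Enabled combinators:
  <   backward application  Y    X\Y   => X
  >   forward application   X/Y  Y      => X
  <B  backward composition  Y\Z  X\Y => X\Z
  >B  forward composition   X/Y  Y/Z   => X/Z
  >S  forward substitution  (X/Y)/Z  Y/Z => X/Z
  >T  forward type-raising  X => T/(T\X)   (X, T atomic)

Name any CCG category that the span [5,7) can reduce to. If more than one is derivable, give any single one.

N

[0,7] S   <
  [0,2] N   >
    [0,1] "with" : N/S
    [1,2] "found" : S
  [2,7] S\N   >
    [2,3] "park" : (S\N)/S
    [3,7] S   <
      [3,4] "cat" : S\NP
      [4,7] S\(S\NP)   >
        [4,5] "idea" : (S\(S\NP))/N
        [5,7] N   <
          [5,6] "on" : PP/S
          [6,7] "some" : N\(PP/S)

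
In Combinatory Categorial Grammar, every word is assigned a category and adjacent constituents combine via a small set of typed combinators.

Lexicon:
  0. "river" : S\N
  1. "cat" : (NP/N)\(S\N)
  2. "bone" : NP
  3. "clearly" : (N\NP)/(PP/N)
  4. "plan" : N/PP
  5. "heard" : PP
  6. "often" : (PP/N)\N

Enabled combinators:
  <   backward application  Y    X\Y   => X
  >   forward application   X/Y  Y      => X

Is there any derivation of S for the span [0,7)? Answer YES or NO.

S\N (NP/N)\(S\N) NP (N\NP)/(PP/N) N/PP PP (PP/N)\N
CKY chart[0,7] = {NP}; S ∉ chart

NO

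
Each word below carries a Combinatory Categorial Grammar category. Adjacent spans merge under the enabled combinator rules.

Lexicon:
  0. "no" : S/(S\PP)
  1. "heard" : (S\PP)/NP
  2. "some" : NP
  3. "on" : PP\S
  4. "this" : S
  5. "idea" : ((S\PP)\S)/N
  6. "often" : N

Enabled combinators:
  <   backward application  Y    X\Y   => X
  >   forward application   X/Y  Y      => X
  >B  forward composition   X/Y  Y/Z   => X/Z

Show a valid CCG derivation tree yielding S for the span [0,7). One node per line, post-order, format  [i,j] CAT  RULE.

[0,7] S   <
  [0,4] PP   <
    [0,3] S   >
      [0,1] "no" : S/(S\PP)
      [1,3] S\PP   >
        [1,2] "heard" : (S\PP)/NP
        [2,3] "some" : NP
    [3,4] "on" : PP\S
  [4,7] S\PP   <
    [4,5] "this" : S
    [5,7] (S\PP)\S   >
      [5,6] "idea" : ((S\PP)\S)/N
      [6,7] "often" : N

[0,1] S/(S\PP)  lex  "no"
[1,2] (S\PP)/NP  lex  "heard"
[2,3] NP  lex  "some"
[1,3] S\PP  >  k=2
[0,3] S  >  k=1
[3,4] PP\S  lex  "on"
[0,4] PP  <  k=3
[4,5] S  lex  "this"
[5,6] ((S\PP)\S)/N  lex  "idea"
[6,7] N  lex  "often"
[5,7] (S\PP)\S  >  k=6
[4,7] S\PP  <  k=5
[0,7] S  <  k=4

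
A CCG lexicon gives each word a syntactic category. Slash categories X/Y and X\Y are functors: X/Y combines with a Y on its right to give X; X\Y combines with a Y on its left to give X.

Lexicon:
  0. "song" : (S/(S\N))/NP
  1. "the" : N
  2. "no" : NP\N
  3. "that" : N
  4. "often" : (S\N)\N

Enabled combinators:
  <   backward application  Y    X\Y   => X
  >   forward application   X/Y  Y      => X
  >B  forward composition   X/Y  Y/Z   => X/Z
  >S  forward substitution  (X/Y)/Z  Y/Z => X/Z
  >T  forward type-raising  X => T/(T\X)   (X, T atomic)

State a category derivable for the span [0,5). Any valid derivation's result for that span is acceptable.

S

[0,5] S   >
  [0,3] S/(S\N)   >
    [0,1] "song" : (S/(S\N))/NP
    [1,3] NP   <
      [1,2] "the" : N
      [2,3] "no" : NP\N
  [3,5] S\N   <
    [3,4] "that" : N
    [4,5] "often" : (S\N)\N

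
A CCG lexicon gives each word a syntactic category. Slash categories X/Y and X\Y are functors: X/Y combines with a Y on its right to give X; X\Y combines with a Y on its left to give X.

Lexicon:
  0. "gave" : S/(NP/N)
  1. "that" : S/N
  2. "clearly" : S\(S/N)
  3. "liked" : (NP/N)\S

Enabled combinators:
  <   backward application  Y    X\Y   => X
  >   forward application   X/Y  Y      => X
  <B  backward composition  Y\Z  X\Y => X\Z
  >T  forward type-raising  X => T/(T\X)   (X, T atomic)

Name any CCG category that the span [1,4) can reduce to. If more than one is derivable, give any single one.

NP/N

[0,4] S   >
  [0,1] "gave" : S/(NP/N)
  [1,4] NP/N   <
    [1,3] S   <
      [1,2] "that" : S/N
      [2,3] "clearly" : S\(S/N)
    [3,4] "liked" : (NP/N)\S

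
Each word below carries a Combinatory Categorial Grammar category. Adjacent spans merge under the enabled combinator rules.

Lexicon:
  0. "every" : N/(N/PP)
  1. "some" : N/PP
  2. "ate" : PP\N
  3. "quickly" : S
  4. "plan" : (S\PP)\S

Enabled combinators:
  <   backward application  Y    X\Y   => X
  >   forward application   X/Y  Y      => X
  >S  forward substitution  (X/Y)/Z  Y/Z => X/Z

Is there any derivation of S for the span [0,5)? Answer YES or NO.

[0,5] S   <
  [0,3] PP   <
    [0,2] N   >
      [0,1] "every" : N/(N/PP)
      [1,2] "some" : N/PP
    [2,3] "ate" : PP\N
  [3,5] S\PP   <
    [3,4] "quickly" : S
    [4,5] "plan" : (S\PP)\S

YES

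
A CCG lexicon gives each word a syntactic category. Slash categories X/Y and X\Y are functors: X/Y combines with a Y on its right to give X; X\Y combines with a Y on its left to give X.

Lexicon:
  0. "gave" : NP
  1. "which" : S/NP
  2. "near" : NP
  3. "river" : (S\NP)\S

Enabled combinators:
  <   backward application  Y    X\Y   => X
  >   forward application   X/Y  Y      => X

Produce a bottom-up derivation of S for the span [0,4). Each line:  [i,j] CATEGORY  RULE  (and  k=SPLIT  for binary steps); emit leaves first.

[0,4] S   <
  [0,1] "gave" : NP
  [1,4] S\NP   <
    [1,3] S   >
      [1,2] "which" : S/NP
      [2,3] "near" : NP
    [3,4] "river" : (S\NP)\S

[0,1] NP  lex  "gave"
[1,2] S/NP  lex  "which"
[2,3] NP  lex  "near"
[1,3] S  >  k=2
[3,4] (S\NP)\S  lex  "river"
[1,4] S\NP  <  k=3
[0,4] S  <  k=1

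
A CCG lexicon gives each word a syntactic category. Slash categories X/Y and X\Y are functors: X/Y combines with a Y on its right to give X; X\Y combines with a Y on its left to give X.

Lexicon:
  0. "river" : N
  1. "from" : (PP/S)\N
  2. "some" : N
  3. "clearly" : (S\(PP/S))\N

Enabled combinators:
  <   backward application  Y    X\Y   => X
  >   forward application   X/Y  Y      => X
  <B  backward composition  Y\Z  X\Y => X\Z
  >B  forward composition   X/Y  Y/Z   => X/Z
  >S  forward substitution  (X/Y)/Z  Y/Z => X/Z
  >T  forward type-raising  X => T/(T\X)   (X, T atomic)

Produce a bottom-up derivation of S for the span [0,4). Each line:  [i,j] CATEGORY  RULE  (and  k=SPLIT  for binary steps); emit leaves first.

[0,1] N  lex  "river"
[1,2] (PP/S)\N  lex  "from"
[0,2] PP/S  <  k=1
[2,3] N  lex  "some"
[3,4] (S\(PP/S))\N  lex  "clearly"
[2,4] S\(PP/S)  <  k=3
[0,4] S  <  k=2

[0,4] S   <
  [0,2] PP/S   <
    [0,1] "river" : N
    [1,2] "from" : (PP/S)\N
  [2,4] S\(PP/S)   <
    [2,3] "some" : N
    [3,4] "clearly" : (S\(PP/S))\N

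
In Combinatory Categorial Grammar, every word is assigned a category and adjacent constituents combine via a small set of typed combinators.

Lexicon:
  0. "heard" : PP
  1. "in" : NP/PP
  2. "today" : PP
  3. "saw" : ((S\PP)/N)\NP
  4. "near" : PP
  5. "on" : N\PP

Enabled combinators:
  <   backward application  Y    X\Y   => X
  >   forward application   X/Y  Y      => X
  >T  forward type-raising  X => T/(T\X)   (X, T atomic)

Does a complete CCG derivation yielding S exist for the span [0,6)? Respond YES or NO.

[0,6] S   <
  [0,1] "heard" : PP
  [1,6] S\PP   >
    [1,4] (S\PP)/N   <
      [1,3] NP   >
        [1,2] "in" : NP/PP
        [2,3] "today" : PP
      [3,4] "saw" : ((S\PP)/N)\NP
    [4,6] N   >
      [4,5] N/(N\PP)   >T
        [4,5] "near" : PP
      [5,6] "on" : N\PP

YES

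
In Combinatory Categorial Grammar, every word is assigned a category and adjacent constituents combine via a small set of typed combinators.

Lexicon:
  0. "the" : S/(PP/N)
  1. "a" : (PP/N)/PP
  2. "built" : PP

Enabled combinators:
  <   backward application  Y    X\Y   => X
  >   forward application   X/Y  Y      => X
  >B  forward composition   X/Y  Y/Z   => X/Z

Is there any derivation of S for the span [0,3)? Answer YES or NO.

YES

[0,3] S   >
  [0,2] S/PP   >B
    [0,1] "the" : S/(PP/N)
    [1,2] "a" : (PP/N)/PP
  [2,3] "built" : PP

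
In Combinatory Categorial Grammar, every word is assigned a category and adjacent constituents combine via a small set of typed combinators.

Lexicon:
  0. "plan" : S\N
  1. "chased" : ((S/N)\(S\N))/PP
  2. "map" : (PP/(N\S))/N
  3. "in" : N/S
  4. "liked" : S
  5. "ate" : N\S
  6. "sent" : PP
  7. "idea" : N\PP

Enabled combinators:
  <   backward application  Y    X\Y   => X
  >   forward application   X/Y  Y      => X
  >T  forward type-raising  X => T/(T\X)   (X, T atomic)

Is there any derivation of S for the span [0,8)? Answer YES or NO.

YES

[0,8] S   >
  [0,6] S/N   <
    [0,1] "plan" : S\N
    [1,6] (S/N)\(S\N)   >
      [1,2] "chased" : ((S/N)\(S\N))/PP
      [2,6] PP   >
        [2,5] PP/(N\S)   >
          [2,3] "map" : (PP/(N\S))/N
          [3,5] N   >
            [3,4] "in" : N/S
            [4,5] "liked" : S
        [5,6] "ate" : N\S
  [6,8] N   <
    [6,7] "sent" : PP
    [7,8] "idea" : N\PP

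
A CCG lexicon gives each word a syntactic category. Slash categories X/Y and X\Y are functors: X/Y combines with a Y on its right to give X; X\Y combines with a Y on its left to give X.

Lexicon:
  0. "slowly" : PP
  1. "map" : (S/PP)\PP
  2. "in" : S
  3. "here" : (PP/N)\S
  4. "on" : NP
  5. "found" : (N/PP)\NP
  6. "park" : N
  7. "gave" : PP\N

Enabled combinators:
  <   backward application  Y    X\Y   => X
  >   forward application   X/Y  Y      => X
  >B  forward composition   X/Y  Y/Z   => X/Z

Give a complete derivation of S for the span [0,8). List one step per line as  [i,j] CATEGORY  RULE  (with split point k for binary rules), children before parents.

[0,1] PP  lex  "slowly"
[1,2] (S/PP)\PP  lex  "map"
[0,2] S/PP  <  k=1
[2,3] S  lex  "in"
[3,4] (PP/N)\S  lex  "here"
[2,4] PP/N  <  k=3
[4,5] NP  lex  "on"
[5,6] (N/PP)\NP  lex  "found"
[4,6] N/PP  <  k=5
[6,7] N  lex  "park"
[7,8] PP\N  lex  "gave"
[6,8] PP  <  k=7
[4,8] N  >  k=6
[2,8] PP  >  k=4
[0,8] S  >  k=2

[0,8] S   >
  [0,2] S/PP   <
    [0,1] "slowly" : PP
    [1,2] "map" : (S/PP)\PP
  [2,8] PP   >
    [2,4] PP/N   <
      [2,3] "in" : S
      [3,4] "here" : (PP/N)\S
    [4,8] N   >
      [4,6] N/PP   <
        [4,5] "on" : NP
        [5,6] "found" : (N/PP)\NP
      [6,8] PP   <
        [6,7] "park" : N
        [7,8] "gave" : PP\N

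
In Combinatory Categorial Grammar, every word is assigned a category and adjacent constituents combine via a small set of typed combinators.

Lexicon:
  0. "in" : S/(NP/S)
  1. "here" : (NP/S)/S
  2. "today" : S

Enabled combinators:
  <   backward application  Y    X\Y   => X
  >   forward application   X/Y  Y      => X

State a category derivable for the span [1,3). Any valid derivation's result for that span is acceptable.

NP/S

[0,3] S   >
  [0,1] "in" : S/(NP/S)
  [1,3] NP/S   >
    [1,2] "here" : (NP/S)/S
    [2,3] "today" : S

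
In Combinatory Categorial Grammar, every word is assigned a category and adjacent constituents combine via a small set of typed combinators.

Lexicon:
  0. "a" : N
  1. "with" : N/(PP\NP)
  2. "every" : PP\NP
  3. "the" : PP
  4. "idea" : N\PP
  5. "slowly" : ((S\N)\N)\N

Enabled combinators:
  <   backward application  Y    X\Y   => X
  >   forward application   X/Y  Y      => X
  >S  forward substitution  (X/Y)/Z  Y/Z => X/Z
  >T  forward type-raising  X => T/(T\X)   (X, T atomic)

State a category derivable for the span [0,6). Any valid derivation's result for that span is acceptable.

S

[0,6] S   <
  [0,1] "a" : N
  [1,6] S\N   <
    [1,3] N   >
      [1,2] "with" : N/(PP\NP)
      [2,3] "every" : PP\NP
    [3,6] (S\N)\N   <
      [3,5] N   <
        [3,4] "the" : PP
        [4,5] "idea" : N\PP
      [5,6] "slowly" : ((S\N)\N)\N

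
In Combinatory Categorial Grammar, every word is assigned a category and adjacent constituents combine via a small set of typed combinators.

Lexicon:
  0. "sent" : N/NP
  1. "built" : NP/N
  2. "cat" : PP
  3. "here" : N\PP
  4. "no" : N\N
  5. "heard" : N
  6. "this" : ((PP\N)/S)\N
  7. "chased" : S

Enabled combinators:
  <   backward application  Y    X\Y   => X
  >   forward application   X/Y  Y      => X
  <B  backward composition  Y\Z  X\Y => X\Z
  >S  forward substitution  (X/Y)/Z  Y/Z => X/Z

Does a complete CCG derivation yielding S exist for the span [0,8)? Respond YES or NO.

N/NP NP/N PP N\PP N\N N ((PP\N)/S)\N S
CKY chart[0,8] = {PP}; S ∉ chart

NO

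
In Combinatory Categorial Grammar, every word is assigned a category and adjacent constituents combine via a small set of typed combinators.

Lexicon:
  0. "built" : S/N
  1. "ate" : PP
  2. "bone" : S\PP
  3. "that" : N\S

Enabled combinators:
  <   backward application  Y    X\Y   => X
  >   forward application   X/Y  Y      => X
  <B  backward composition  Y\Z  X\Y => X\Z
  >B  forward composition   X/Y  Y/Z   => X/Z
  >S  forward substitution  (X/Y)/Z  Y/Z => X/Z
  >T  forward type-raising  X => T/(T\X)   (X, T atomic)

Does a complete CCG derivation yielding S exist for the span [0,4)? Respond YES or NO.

YES

[0,4] S   >
  [0,1] "built" : S/N
  [1,4] N   <
    [1,3] S   <
      [1,2] "ate" : PP
      [2,3] "bone" : S\PP
    [3,4] "that" : N\S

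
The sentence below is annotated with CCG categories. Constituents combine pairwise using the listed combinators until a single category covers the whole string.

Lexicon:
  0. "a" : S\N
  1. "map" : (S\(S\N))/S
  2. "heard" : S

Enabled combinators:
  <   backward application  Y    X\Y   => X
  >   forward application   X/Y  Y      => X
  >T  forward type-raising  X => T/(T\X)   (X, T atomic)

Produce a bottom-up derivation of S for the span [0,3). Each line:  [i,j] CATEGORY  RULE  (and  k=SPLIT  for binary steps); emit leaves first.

[0,1] S\N  lex  "a"
[1,2] (S\(S\N))/S  lex  "map"
[2,3] S  lex  "heard"
[1,3] S\(S\N)  >  k=2
[0,3] S  <  k=1

[0,3] S   <
  [0,1] "a" : S\N
  [1,3] S\(S\N)   >
    [1,2] "map" : (S\(S\N))/S
    [2,3] "heard" : S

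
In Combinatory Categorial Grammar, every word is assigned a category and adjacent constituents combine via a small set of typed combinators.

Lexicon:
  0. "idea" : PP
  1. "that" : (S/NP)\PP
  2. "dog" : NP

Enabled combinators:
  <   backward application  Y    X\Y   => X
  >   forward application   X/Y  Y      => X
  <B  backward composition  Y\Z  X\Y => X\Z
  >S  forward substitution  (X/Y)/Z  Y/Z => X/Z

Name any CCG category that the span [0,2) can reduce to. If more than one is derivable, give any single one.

[0,3] S   >
  [0,2] S/NP   <
    [0,1] "idea" : PP
    [1,2] "that" : (S/NP)\PP
  [2,3] "dog" : NP

S/NP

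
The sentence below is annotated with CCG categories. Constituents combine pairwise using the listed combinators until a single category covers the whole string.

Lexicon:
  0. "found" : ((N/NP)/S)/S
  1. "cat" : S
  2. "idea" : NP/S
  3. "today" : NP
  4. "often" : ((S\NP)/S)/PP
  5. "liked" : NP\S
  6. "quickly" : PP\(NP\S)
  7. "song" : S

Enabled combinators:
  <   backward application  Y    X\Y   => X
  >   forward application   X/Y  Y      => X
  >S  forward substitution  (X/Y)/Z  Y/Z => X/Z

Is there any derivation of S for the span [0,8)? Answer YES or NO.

NO

((N/NP)/S)/S S NP/S NP ((S\NP)/S)/PP NP\S PP\(NP\S) S
CKY chart[0,8] = {N}; S ∉ chart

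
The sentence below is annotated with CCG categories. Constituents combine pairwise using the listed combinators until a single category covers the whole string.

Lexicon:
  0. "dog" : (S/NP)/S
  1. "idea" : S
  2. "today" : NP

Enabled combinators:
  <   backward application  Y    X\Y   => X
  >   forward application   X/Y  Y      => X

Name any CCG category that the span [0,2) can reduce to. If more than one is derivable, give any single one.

[0,3] S   >
  [0,2] S/NP   >
    [0,1] "dog" : (S/NP)/S
    [1,2] "idea" : S
  [2,3] "today" : NP

S/NP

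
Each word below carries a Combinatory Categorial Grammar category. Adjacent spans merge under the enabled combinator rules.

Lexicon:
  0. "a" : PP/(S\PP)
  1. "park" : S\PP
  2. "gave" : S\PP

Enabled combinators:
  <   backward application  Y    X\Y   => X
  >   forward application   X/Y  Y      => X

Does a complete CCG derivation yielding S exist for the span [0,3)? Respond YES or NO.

YES

[0,3] S   <
  [0,2] PP   >
    [0,1] "a" : PP/(S\PP)
    [1,2] "park" : S\PP
  [2,3] "gave" : S\PP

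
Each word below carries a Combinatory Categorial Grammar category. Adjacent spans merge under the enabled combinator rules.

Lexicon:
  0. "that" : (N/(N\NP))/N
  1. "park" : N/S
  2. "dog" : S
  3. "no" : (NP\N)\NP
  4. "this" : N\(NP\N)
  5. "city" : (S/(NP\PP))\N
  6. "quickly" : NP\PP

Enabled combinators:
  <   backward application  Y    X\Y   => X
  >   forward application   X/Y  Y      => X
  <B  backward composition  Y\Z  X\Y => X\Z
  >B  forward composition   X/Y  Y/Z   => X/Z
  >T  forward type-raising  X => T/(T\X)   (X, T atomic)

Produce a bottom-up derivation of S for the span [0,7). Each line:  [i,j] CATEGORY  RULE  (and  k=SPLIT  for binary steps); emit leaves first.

[0,1] (N/(N\NP))/N  lex  "that"
[1,2] N/S  lex  "park"
[2,3] S  lex  "dog"
[1,3] N  >  k=2
[0,3] N/(N\NP)  >  k=1
[3,4] (NP\N)\NP  lex  "no"
[4,5] N\(NP\N)  lex  "this"
[3,5] N\NP  <B  k=4
[0,5] N  >  k=3
[5,6] (S/(NP\PP))\N  lex  "city"
[0,6] S/(NP\PP)  <  k=5
[6,7] NP\PP  lex  "quickly"
[0,7] S  >  k=6

[0,7] S   >
  [0,6] S/(NP\PP)   <
    [0,5] N   >
      [0,3] N/(N\NP)   >
        [0,1] "that" : (N/(N\NP))/N
        [1,3] N   >
          [1,2] "park" : N/S
          [2,3] "dog" : S
      [3,5] N\NP   <B
        [3,4] "no" : (NP\N)\NP
        [4,5] "this" : N\(NP\N)
    [5,6] "city" : (S/(NP\PP))\N
  [6,7] "quickly" : NP\PP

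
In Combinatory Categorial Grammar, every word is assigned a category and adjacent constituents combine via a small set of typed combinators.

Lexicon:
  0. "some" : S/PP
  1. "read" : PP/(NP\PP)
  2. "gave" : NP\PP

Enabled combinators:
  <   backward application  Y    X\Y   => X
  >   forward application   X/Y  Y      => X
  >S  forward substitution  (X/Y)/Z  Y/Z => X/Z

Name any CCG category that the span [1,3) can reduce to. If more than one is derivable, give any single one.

[0,3] S   >
  [0,1] "some" : S/PP
  [1,3] PP   >
    [1,2] "read" : PP/(NP\PP)
    [2,3] "gave" : NP\PP

PP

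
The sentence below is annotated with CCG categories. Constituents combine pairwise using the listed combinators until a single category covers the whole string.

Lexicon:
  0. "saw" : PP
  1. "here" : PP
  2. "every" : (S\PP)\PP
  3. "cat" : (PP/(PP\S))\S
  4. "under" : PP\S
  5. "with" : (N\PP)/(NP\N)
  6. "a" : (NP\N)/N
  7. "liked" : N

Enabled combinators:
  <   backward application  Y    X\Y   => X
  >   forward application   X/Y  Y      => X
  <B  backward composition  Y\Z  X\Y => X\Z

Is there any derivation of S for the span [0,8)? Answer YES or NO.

PP PP (S\PP)\PP (PP/(PP\S))\S PP\S (N\PP)/(NP\N) (NP\N)/N N
CKY chart[0,8] = {N}; S ∉ chart

NO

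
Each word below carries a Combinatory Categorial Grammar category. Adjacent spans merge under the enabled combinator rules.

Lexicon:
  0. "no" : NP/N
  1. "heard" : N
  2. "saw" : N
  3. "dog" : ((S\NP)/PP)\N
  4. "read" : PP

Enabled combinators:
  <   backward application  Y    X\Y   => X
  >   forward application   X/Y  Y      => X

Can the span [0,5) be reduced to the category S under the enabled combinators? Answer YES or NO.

YES

[0,5] S   <
  [0,2] NP   >
    [0,1] "no" : NP/N
    [1,2] "heard" : N
  [2,5] S\NP   >
    [2,4] (S\NP)/PP   <
      [2,3] "saw" : N
      [3,4] "dog" : ((S\NP)/PP)\N
    [4,5] "read" : PP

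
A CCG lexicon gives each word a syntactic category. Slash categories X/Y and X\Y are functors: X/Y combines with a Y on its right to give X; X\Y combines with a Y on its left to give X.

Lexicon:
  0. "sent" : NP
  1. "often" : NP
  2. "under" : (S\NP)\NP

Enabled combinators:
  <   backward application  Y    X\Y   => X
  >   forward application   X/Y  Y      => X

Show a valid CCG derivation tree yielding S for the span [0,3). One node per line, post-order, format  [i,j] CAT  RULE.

[0,3] S   <
  [0,1] "sent" : NP
  [1,3] S\NP   <
    [1,2] "often" : NP
    [2,3] "under" : (S\NP)\NP

[0,1] NP  lex  "sent"
[1,2] NP  lex  "often"
[2,3] (S\NP)\NP  lex  "under"
[1,3] S\NP  <  k=2
[0,3] S  <  k=1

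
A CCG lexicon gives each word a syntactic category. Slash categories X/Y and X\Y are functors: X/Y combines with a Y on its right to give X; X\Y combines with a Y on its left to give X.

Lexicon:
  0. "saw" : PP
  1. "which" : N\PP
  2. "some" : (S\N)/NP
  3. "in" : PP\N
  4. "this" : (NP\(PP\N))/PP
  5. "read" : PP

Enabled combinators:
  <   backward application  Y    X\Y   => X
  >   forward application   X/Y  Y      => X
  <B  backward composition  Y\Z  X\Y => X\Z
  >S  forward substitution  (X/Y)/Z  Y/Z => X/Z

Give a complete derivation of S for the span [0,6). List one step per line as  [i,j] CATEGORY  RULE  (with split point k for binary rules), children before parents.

[0,1] PP  lex  "saw"
[1,2] N\PP  lex  "which"
[0,2] N  <  k=1
[2,3] (S\N)/NP  lex  "some"
[3,4] PP\N  lex  "in"
[4,5] (NP\(PP\N))/PP  lex  "this"
[5,6] PP  lex  "read"
[4,6] NP\(PP\N)  >  k=5
[3,6] NP  <  k=4
[2,6] S\N  >  k=3
[0,6] S  <  k=2

[0,6] S   <
  [0,2] N   <
    [0,1] "saw" : PP
    [1,2] "which" : N\PP
  [2,6] S\N   >
    [2,3] "some" : (S\N)/NP
    [3,6] NP   <
      [3,4] "in" : PP\N
      [4,6] NP\(PP\N)   >
        [4,5] "this" : (NP\(PP\N))/PP
        [5,6] "read" : PP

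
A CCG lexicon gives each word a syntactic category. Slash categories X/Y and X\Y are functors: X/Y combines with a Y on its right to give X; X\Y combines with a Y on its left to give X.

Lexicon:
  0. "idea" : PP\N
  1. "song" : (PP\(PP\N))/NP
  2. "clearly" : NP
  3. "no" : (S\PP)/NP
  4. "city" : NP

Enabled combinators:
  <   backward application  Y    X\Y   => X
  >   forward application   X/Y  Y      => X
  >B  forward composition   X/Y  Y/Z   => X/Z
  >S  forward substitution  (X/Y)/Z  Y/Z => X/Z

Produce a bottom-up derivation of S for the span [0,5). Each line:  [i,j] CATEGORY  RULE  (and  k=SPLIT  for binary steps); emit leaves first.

[0,1] PP\N  lex  "idea"
[1,2] (PP\(PP\N))/NP  lex  "song"
[2,3] NP  lex  "clearly"
[1,3] PP\(PP\N)  >  k=2
[0,3] PP  <  k=1
[3,4] (S\PP)/NP  lex  "no"
[4,5] NP  lex  "city"
[3,5] S\PP  >  k=4
[0,5] S  <  k=3

[0,5] S   <
  [0,3] PP   <
    [0,1] "idea" : PP\N
    [1,3] PP\(PP\N)   >
      [1,2] "song" : (PP\(PP\N))/NP
      [2,3] "clearly" : NP
  [3,5] S\PP   >
    [3,4] "no" : (S\PP)/NP
    [4,5] "city" : NP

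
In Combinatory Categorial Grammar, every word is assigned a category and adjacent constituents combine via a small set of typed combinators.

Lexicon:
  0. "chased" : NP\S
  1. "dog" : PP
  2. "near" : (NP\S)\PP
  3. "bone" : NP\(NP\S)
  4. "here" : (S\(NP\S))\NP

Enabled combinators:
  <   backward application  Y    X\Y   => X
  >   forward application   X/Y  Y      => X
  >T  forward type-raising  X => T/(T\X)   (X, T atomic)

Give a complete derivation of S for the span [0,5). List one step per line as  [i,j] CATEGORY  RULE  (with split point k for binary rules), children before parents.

[0,5] S   <
  [0,1] "chased" : NP\S
  [1,5] S\(NP\S)   <
    [1,4] NP   <
      [1,3] NP\S   <
        [1,2] "dog" : PP
        [2,3] "near" : (NP\S)\PP
      [3,4] "bone" : NP\(NP\S)
    [4,5] "here" : (S\(NP\S))\NP

[0,1] NP\S  lex  "chased"
[1,2] PP  lex  "dog"
[2,3] (NP\S)\PP  lex  "near"
[1,3] NP\S  <  k=2
[3,4] NP\(NP\S)  lex  "bone"
[1,4] NP  <  k=3
[4,5] (S\(NP\S))\NP  lex  "here"
[1,5] S\(NP\S)  <  k=4
[0,5] S  <  k=1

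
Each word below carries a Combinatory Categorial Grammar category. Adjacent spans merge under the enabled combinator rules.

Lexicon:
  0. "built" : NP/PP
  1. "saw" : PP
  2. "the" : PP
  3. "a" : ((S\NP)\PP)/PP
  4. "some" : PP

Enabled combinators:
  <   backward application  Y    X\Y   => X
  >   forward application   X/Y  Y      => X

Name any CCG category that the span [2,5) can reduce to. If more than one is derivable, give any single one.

[0,5] S   <
  [0,2] NP   >
    [0,1] "built" : NP/PP
    [1,2] "saw" : PP
  [2,5] S\NP   <
    [2,3] "the" : PP
    [3,5] (S\NP)\PP   >
      [3,4] "a" : ((S\NP)\PP)/PP
      [4,5] "some" : PP

S\NP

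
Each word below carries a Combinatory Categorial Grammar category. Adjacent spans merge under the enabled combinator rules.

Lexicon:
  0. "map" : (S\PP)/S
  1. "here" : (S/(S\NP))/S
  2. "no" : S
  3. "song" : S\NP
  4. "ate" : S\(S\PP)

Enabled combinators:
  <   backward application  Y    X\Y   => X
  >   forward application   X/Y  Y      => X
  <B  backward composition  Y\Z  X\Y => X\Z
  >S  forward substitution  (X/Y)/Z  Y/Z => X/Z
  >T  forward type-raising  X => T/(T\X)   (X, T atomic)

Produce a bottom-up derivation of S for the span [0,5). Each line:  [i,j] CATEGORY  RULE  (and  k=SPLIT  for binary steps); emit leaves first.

[0,5] S   <
  [0,4] S\PP   >
    [0,1] "map" : (S\PP)/S
    [1,4] S   >
      [1,3] S/(S\NP)   >
        [1,2] "here" : (S/(S\NP))/S
        [2,3] "no" : S
      [3,4] "song" : S\NP
  [4,5] "ate" : S\(S\PP)

[0,1] (S\PP)/S  lex  "map"
[1,2] (S/(S\NP))/S  lex  "here"
[2,3] S  lex  "no"
[1,3] S/(S\NP)  >  k=2
[3,4] S\NP  lex  "song"
[1,4] S  >  k=3
[0,4] S\PP  >  k=1
[4,5] S\(S\PP)  lex  "ate"
[0,5] S  <  k=4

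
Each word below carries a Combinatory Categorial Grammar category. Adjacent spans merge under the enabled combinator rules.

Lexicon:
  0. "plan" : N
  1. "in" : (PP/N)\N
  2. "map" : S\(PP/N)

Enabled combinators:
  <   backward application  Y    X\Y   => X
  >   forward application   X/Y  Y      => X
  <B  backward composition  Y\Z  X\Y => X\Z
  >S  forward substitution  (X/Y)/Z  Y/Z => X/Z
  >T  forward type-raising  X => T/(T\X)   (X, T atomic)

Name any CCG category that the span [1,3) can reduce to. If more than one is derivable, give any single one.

[0,3] S   <
  [0,1] "plan" : N
  [1,3] S\N   <B
    [1,2] "in" : (PP/N)\N
    [2,3] "map" : S\(PP/N)

S\N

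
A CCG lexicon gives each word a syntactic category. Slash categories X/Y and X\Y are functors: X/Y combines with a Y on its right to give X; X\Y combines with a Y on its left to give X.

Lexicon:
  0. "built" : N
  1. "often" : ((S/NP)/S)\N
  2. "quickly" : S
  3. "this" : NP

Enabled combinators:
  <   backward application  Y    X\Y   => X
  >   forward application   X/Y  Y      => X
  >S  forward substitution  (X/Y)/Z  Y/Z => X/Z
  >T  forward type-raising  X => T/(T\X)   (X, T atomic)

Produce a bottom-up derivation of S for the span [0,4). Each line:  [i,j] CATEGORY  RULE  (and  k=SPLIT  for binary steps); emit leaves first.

[0,4] S   >
  [0,3] S/NP   >
    [0,2] (S/NP)/S   <
      [0,1] "built" : N
      [1,2] "often" : ((S/NP)/S)\N
    [2,3] "quickly" : S
  [3,4] "this" : NP

[0,1] N  lex  "built"
[1,2] ((S/NP)/S)\N  lex  "often"
[0,2] (S/NP)/S  <  k=1
[2,3] S  lex  "quickly"
[0,3] S/NP  >  k=2
[3,4] NP  lex  "this"
[0,4] S  >  k=3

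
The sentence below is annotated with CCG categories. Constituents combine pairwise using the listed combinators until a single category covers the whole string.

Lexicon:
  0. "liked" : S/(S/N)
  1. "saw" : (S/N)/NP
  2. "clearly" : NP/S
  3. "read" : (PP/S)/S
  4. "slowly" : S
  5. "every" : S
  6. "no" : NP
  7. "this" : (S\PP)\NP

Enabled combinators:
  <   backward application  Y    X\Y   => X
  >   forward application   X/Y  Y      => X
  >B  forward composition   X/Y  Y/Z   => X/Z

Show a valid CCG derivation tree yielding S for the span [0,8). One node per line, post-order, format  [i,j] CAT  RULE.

[0,1] S/(S/N)  lex  "liked"
[1,2] (S/N)/NP  lex  "saw"
[0,2] S/NP  >B  k=1
[2,3] NP/S  lex  "clearly"
[3,4] (PP/S)/S  lex  "read"
[4,5] S  lex  "slowly"
[3,5] PP/S  >  k=4
[5,6] S  lex  "every"
[3,6] PP  >  k=5
[6,7] NP  lex  "no"
[7,8] (S\PP)\NP  lex  "this"
[6,8] S\PP  <  k=7
[3,8] S  <  k=6
[2,8] NP  >  k=3
[0,8] S  >  k=2

[0,8] S   >
  [0,2] S/NP   >B
    [0,1] "liked" : S/(S/N)
    [1,2] "saw" : (S/N)/NP
  [2,8] NP   >
    [2,3] "clearly" : NP/S
    [3,8] S   <
      [3,6] PP   >
        [3,5] PP/S   >
          [3,4] "read" : (PP/S)/S
          [4,5] "slowly" : S
        [5,6] "every" : S
      [6,8] S\PP   <
        [6,7] "no" : NP
        [7,8] "this" : (S\PP)\NP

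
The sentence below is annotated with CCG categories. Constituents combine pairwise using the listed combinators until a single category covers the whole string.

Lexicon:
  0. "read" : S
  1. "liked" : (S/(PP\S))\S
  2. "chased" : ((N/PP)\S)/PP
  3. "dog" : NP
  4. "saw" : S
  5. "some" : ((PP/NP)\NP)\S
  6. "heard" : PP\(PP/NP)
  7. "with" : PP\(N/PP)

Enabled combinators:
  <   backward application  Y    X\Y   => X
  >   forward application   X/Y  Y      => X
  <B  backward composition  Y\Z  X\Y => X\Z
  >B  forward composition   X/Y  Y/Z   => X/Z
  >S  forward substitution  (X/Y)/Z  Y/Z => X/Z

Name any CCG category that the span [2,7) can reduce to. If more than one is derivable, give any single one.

(N/PP)\S

[0,8] S   >
  [0,2] S/(PP\S)   <
    [0,1] "read" : S
    [1,2] "liked" : (S/(PP\S))\S
  [2,8] PP\S   <B
    [2,7] (N/PP)\S   >
      [2,3] "chased" : ((N/PP)\S)/PP
      [3,7] PP   <
        [3,6] PP/NP   <
          [3,4] "dog" : NP
          [4,6] (PP/NP)\NP   <
            [4,5] "saw" : S
            [5,6] "some" : ((PP/NP)\NP)\S
        [6,7] "heard" : PP\(PP/NP)
    [7,8] "with" : PP\(N/PP)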